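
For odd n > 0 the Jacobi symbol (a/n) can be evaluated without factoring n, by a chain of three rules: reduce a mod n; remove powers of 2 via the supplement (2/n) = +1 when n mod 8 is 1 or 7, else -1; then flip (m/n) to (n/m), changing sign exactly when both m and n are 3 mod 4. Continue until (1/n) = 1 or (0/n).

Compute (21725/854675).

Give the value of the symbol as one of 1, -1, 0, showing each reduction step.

flip (21725/854675) -> (854675/21725): both odd, 21725 mod 4 = 1, 854675 mod 4 = 3, so the flip contributes +1; sign now +1
(854675/21725): 854675 mod 21725 = 7400, so (854675/21725) = (7400/21725)
factor out 2^3: 7400 = 2^3·925; with 21725 mod 8 = 5, (2/21725) = -1; sign now -1; continue with (925/21725)
flip (925/21725) -> (21725/925): both odd, 925 mod 4 = 1, 21725 mod 4 = 1, so the flip contributes +1; sign now -1
(21725/925): 21725 mod 925 = 450, so (21725/925) = (450/925)
factor out 2^1: 450 = 2^1·225; with 925 mod 8 = 5, (2/925) = -1; sign now +1; continue with (225/925)
flip (225/925) -> (925/225): both odd, 225 mod 4 = 1, 925 mod 4 = 1, so the flip contributes +1; sign now +1
(925/225): 925 mod 225 = 25, so (925/225) = (25/225)
flip (25/225) -> (225/25): both odd, 25 mod 4 = 1, 225 mod 4 = 1, so the flip contributes +1; sign now +1
(225/25): 225 mod 25 = 0, so (225/25) = (0/25)
reached (0/25); gcd(a, n) > 1, so (0/25) = 0 and the symbol is 0

0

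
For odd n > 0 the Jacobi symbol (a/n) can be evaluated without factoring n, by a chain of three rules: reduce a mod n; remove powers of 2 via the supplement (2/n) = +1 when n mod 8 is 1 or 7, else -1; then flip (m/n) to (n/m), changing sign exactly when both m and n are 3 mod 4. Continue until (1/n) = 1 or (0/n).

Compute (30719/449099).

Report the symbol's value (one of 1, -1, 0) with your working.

flip (30719/449099) -> (449099/30719): both odd, 30719 mod 4 = 3, 449099 mod 4 = 3, so the flip contributes -1; sign now -1
(449099/30719): 449099 mod 30719 = 19033, so (449099/30719) = (19033/30719)
flip (19033/30719) -> (30719/19033): both odd, 19033 mod 4 = 1, 30719 mod 4 = 3, so the flip contributes +1; sign now -1
(30719/19033): 30719 mod 19033 = 11686, so (30719/19033) = (11686/19033)
factor out 2^1: 11686 = 2^1·5843; with 19033 mod 8 = 1, (2/19033) = +1; sign now -1; continue with (5843/19033)
flip (5843/19033) -> (19033/5843): both odd, 5843 mod 4 = 3, 19033 mod 4 = 1, so the flip contributes +1; sign now -1
(19033/5843): 19033 mod 5843 = 1504, so (19033/5843) = (1504/5843)
factor out 2^5: 1504 = 2^5·47; with 5843 mod 8 = 3, (2/5843) = -1; sign now +1; continue with (47/5843)
flip (47/5843) -> (5843/47): both odd, 47 mod 4 = 3, 5843 mod 4 = 3, so the flip contributes -1; sign now -1
(5843/47): 5843 mod 47 = 15, so (5843/47) = (15/47)
flip (15/47) -> (47/15): both odd, 15 mod 4 = 3, 47 mod 4 = 3, so the flip contributes -1; sign now +1
(47/15): 47 mod 15 = 2, so (47/15) = (2/15)
factor out 2^1: 2 = 2^1·1; with 15 mod 8 = 7, (2/15) = +1; sign now +1; continue with (1/15)
reached (1/15) = 1, so the symbol is +1

1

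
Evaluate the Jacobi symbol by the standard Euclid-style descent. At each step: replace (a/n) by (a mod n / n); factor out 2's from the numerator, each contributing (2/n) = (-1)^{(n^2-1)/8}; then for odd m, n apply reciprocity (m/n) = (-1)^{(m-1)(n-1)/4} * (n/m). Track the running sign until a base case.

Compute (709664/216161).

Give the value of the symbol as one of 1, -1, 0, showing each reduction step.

-1

(709664/216161): 709664 mod 216161 = 61181, so (709664/216161) = (61181/216161)
flip (61181/216161) -> (216161/61181): both odd, 61181 mod 4 = 1, 216161 mod 4 = 1, so the flip contributes +1; sign now +1
(216161/61181): 216161 mod 61181 = 32618, so (216161/61181) = (32618/61181)
factor out 2^1: 32618 = 2^1·16309; with 61181 mod 8 = 5, (2/61181) = -1; sign now -1; continue with (16309/61181)
flip (16309/61181) -> (61181/16309): both odd, 16309 mod 4 = 1, 61181 mod 4 = 1, so the flip contributes +1; sign now -1
(61181/16309): 61181 mod 16309 = 12254, so (61181/16309) = (12254/16309)
factor out 2^1: 12254 = 2^1·6127; with 16309 mod 8 = 5, (2/16309) = -1; sign now +1; continue with (6127/16309)
flip (6127/16309) -> (16309/6127): both odd, 6127 mod 4 = 3, 16309 mod 4 = 1, so the flip contributes +1; sign now +1
(16309/6127): 16309 mod 6127 = 4055, so (16309/6127) = (4055/6127)
flip (4055/6127) -> (6127/4055): both odd, 4055 mod 4 = 3, 6127 mod 4 = 3, so the flip contributes -1; sign now -1
(6127/4055): 6127 mod 4055 = 2072, so (6127/4055) = (2072/4055)
factor out 2^3: 2072 = 2^3·259; with 4055 mod 8 = 7, (2/4055) = +1; sign now -1; continue with (259/4055)
flip (259/4055) -> (4055/259): both odd, 259 mod 4 = 3, 4055 mod 4 = 3, so the flip contributes -1; sign now +1
(4055/259): 4055 mod 259 = 170, so (4055/259) = (170/259)
factor out 2^1: 170 = 2^1·85; with 259 mod 8 = 3, (2/259) = -1; sign now -1; continue with (85/259)
flip (85/259) -> (259/85): both odd, 85 mod 4 = 1, 259 mod 4 = 3, so the flip contributes +1; sign now -1
(259/85): 259 mod 85 = 4, so (259/85) = (4/85)
factor out 2^2: 4 = 2^2·1; with 85 mod 8 = 5, (2/85) = -1; sign now -1; continue with (1/85)
reached (1/85) = 1, so the symbol is -1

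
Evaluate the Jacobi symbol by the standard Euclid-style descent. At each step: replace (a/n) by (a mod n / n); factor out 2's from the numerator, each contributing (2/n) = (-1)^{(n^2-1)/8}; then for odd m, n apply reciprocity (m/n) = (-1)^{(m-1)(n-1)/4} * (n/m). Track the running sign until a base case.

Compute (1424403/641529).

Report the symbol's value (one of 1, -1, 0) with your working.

0

(1424403/641529): 1424403 mod 641529 = 141345, so (1424403/641529) = (141345/641529)
flip (141345/641529) -> (641529/141345): both odd, 141345 mod 4 = 1, 641529 mod 4 = 1, so the flip contributes +1; sign now +1
(641529/141345): 641529 mod 141345 = 76149, so (641529/141345) = (76149/141345)
flip (76149/141345) -> (141345/76149): both odd, 76149 mod 4 = 1, 141345 mod 4 = 1, so the flip contributes +1; sign now +1
(141345/76149): 141345 mod 76149 = 65196, so (141345/76149) = (65196/76149)
factor out 2^2: 65196 = 2^2·16299; with 76149 mod 8 = 5, (2/76149) = -1; sign now +1; continue with (16299/76149)
flip (16299/76149) -> (76149/16299): both odd, 16299 mod 4 = 3, 76149 mod 4 = 1, so the flip contributes +1; sign now +1
(76149/16299): 76149 mod 16299 = 10953, so (76149/16299) = (10953/16299)
flip (10953/16299) -> (16299/10953): both odd, 10953 mod 4 = 1, 16299 mod 4 = 3, so the flip contributes +1; sign now +1
(16299/10953): 16299 mod 10953 = 5346, so (16299/10953) = (5346/10953)
factor out 2^1: 5346 = 2^1·2673; with 10953 mod 8 = 1, (2/10953) = +1; sign now +1; continue with (2673/10953)
flip (2673/10953) -> (10953/2673): both odd, 2673 mod 4 = 1, 10953 mod 4 = 1, so the flip contributes +1; sign now +1
(10953/2673): 10953 mod 2673 = 261, so (10953/2673) = (261/2673)
flip (261/2673) -> (2673/261): both odd, 261 mod 4 = 1, 2673 mod 4 = 1, so the flip contributes +1; sign now +1
(2673/261): 2673 mod 261 = 63, so (2673/261) = (63/261)
flip (63/261) -> (261/63): both odd, 63 mod 4 = 3, 261 mod 4 = 1, so the flip contributes +1; sign now +1
(261/63): 261 mod 63 = 9, so (261/63) = (9/63)
flip (9/63) -> (63/9): both odd, 9 mod 4 = 1, 63 mod 4 = 3, so the flip contributes +1; sign now +1
(63/9): 63 mod 9 = 0, so (63/9) = (0/9)
reached (0/9); gcd(a, n) > 1, so (0/9) = 0 and the symbol is 0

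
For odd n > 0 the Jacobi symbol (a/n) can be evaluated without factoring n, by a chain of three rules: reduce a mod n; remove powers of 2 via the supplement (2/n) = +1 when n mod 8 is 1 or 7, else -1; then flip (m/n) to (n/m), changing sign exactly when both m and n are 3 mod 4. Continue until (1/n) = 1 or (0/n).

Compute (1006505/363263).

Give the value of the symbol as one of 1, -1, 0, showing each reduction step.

0

(1006505/363263) = (279979/363263)   [reduce mod 363263]
reciprocity: (279979/363263) = -1·(363263/279979) since 279979 mod 4 = 3, 363263 mod 4 = 3; sign now -1
(363263/279979) = (83284/279979)   [reduce mod 279979]
83284 = 2^2·20821; (2/279979) = -1 since 279979 mod 8 = 3, so (83284/279979) = (-1)^2·(20821/279979); sign now -1
reciprocity: (20821/279979) = +1·(279979/20821) since 20821 mod 4 = 1, 279979 mod 4 = 3; sign now -1
(279979/20821) = (9306/20821)   [reduce mod 20821]
9306 = 2^1·4653; (2/20821) = -1 since 20821 mod 8 = 5, so (9306/20821) = (-1)^1·(4653/20821); sign now +1
reciprocity: (4653/20821) = +1·(20821/4653) since 4653 mod 4 = 1, 20821 mod 4 = 1; sign now +1
(20821/4653) = (2209/4653)   [reduce mod 4653]
reciprocity: (2209/4653) = +1·(4653/2209) since 2209 mod 4 = 1, 4653 mod 4 = 1; sign now +1
(4653/2209) = (235/2209)   [reduce mod 2209]
reciprocity: (235/2209) = +1·(2209/235) since 235 mod 4 = 3, 2209 mod 4 = 1; sign now +1
(2209/235) = (94/235)   [reduce mod 235]
94 = 2^1·47; (2/235) = -1 since 235 mod 8 = 3, so (94/235) = (-1)^1·(47/235); sign now -1
reciprocity: (47/235) = -1·(235/47) since 47 mod 4 = 3, 235 mod 4 = 3; sign now +1
(235/47) = (0/47)   [reduce mod 47]
(0/47) = 0   [gcd(a, n) > 1]; final value = 0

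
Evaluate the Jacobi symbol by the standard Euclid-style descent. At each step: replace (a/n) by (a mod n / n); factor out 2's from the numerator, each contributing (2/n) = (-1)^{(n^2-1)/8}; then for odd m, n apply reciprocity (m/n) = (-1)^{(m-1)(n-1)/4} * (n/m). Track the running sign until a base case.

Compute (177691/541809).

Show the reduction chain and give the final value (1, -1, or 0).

-1

flip (177691/541809) -> (541809/177691): both odd, 177691 mod 4 = 3, 541809 mod 4 = 1, so the flip contributes +1; sign now +1
(541809/177691): 541809 mod 177691 = 8736, so (541809/177691) = (8736/177691)
factor out 2^5: 8736 = 2^5·273; with 177691 mod 8 = 3, (2/177691) = -1; sign now -1; continue with (273/177691)
flip (273/177691) -> (177691/273): both odd, 273 mod 4 = 1, 177691 mod 4 = 3, so the flip contributes +1; sign now -1
(177691/273): 177691 mod 273 = 241, so (177691/273) = (241/273)
flip (241/273) -> (273/241): both odd, 241 mod 4 = 1, 273 mod 4 = 1, so the flip contributes +1; sign now -1
(273/241): 273 mod 241 = 32, so (273/241) = (32/241)
factor out 2^5: 32 = 2^5·1; with 241 mod 8 = 1, (2/241) = +1; sign now -1; continue with (1/241)
reached (1/241) = 1, so the symbol is -1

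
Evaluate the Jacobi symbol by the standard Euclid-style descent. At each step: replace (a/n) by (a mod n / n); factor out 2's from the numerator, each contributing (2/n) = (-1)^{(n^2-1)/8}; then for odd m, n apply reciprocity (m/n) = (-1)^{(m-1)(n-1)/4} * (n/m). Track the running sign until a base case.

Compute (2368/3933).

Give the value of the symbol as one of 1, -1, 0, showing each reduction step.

factor out 2^6: 2368 = 2^6·37; with 3933 mod 8 = 5, (2/3933) = -1; sign now +1; continue with (37/3933)
flip (37/3933) -> (3933/37): both odd, 37 mod 4 = 1, 3933 mod 4 = 1, so the flip contributes +1; sign now +1
(3933/37): 3933 mod 37 = 11, so (3933/37) = (11/37)
flip (11/37) -> (37/11): both odd, 11 mod 4 = 3, 37 mod 4 = 1, so the flip contributes +1; sign now +1
(37/11): 37 mod 11 = 4, so (37/11) = (4/11)
factor out 2^2: 4 = 2^2·1; with 11 mod 8 = 3, (2/11) = -1; sign now +1; continue with (1/11)
reached (1/11) = 1, so the symbol is +1

1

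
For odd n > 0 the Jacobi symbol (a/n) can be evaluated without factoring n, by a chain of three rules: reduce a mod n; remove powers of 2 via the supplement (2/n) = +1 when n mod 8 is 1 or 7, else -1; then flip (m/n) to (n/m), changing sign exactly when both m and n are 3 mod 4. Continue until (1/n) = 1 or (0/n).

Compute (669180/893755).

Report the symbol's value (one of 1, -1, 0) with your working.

669180 = 2^2·167295; (2/893755) = -1 since 893755 mod 8 = 3, so (669180/893755) = (-1)^2·(167295/893755); sign now +1
reciprocity: (167295/893755) = -1·(893755/167295) since 167295 mod 4 = 3, 893755 mod 4 = 3; sign now -1
(893755/167295) = (57280/167295)   [reduce mod 167295]
57280 = 2^6·895; (2/167295) = +1 since 167295 mod 8 = 7, so (57280/167295) = (+1)^6·(895/167295); sign now -1
reciprocity: (895/167295) = -1·(167295/895) since 895 mod 4 = 3, 167295 mod 4 = 3; sign now +1
(167295/895) = (825/895)   [reduce mod 895]
reciprocity: (825/895) = +1·(895/825) since 825 mod 4 = 1, 895 mod 4 = 3; sign now +1
(895/825) = (70/825)   [reduce mod 825]
70 = 2^1·35; (2/825) = +1 since 825 mod 8 = 1, so (70/825) = (+1)^1·(35/825); sign now +1
reciprocity: (35/825) = +1·(825/35) since 35 mod 4 = 3, 825 mod 4 = 1; sign now +1
(825/35) = (20/35)   [reduce mod 35]
20 = 2^2·5; (2/35) = -1 since 35 mod 8 = 3, so (20/35) = (-1)^2·(5/35); sign now +1
reciprocity: (5/35) = +1·(35/5) since 5 mod 4 = 1, 35 mod 4 = 3; sign now +1
(35/5) = (0/5)   [reduce mod 5]
(0/5) = 0   [gcd(a, n) > 1]; final value = 0

0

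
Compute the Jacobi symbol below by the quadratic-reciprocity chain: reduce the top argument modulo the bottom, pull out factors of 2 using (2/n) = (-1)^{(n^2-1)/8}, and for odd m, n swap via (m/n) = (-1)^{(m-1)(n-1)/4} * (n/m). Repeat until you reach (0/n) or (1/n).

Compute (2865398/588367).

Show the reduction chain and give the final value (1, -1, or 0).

-1

(2865398/588367): 2865398 mod 588367 = 511930, so (2865398/588367) = (511930/588367)
factor out 2^1: 511930 = 2^1·255965; with 588367 mod 8 = 7, (2/588367) = +1; sign now +1; continue with (255965/588367)
flip (255965/588367) -> (588367/255965): both odd, 255965 mod 4 = 1, 588367 mod 4 = 3, so the flip contributes +1; sign now +1
(588367/255965): 588367 mod 255965 = 76437, so (588367/255965) = (76437/255965)
flip (76437/255965) -> (255965/76437): both odd, 76437 mod 4 = 1, 255965 mod 4 = 1, so the flip contributes +1; sign now +1
(255965/76437): 255965 mod 76437 = 26654, so (255965/76437) = (26654/76437)
factor out 2^1: 26654 = 2^1·13327; with 76437 mod 8 = 5, (2/76437) = -1; sign now -1; continue with (13327/76437)
flip (13327/76437) -> (76437/13327): both odd, 13327 mod 4 = 3, 76437 mod 4 = 1, so the flip contributes +1; sign now -1
(76437/13327): 76437 mod 13327 = 9802, so (76437/13327) = (9802/13327)
factor out 2^1: 9802 = 2^1·4901; with 13327 mod 8 = 7, (2/13327) = +1; sign now -1; continue with (4901/13327)
flip (4901/13327) -> (13327/4901): both odd, 4901 mod 4 = 1, 13327 mod 4 = 3, so the flip contributes +1; sign now -1
(13327/4901): 13327 mod 4901 = 3525, so (13327/4901) = (3525/4901)
flip (3525/4901) -> (4901/3525): both odd, 3525 mod 4 = 1, 4901 mod 4 = 1, so the flip contributes +1; sign now -1
(4901/3525): 4901 mod 3525 = 1376, so (4901/3525) = (1376/3525)
factor out 2^5: 1376 = 2^5·43; with 3525 mod 8 = 5, (2/3525) = -1; sign now +1; continue with (43/3525)
flip (43/3525) -> (3525/43): both odd, 43 mod 4 = 3, 3525 mod 4 = 1, so the flip contributes +1; sign now +1
(3525/43): 3525 mod 43 = 42, so (3525/43) = (42/43)
factor out 2^1: 42 = 2^1·21; with 43 mod 8 = 3, (2/43) = -1; sign now -1; continue with (21/43)
flip (21/43) -> (43/21): both odd, 21 mod 4 = 1, 43 mod 4 = 3, so the flip contributes +1; sign now -1
(43/21): 43 mod 21 = 1, so (43/21) = (1/21)
reached (1/21) = 1, so the symbol is -1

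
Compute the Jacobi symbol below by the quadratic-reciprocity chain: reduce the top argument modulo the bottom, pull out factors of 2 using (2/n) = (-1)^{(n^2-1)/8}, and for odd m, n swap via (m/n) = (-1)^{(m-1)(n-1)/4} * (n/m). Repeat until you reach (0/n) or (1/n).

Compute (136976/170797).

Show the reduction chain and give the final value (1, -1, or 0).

1

factor out 2^4: 136976 = 2^4·8561; with 170797 mod 8 = 5, (2/170797) = -1; sign now +1; continue with (8561/170797)
flip (8561/170797) -> (170797/8561): both odd, 8561 mod 4 = 1, 170797 mod 4 = 1, so the flip contributes +1; sign now +1
(170797/8561): 170797 mod 8561 = 8138, so (170797/8561) = (8138/8561)
factor out 2^1: 8138 = 2^1·4069; with 8561 mod 8 = 1, (2/8561) = +1; sign now +1; continue with (4069/8561)
flip (4069/8561) -> (8561/4069): both odd, 4069 mod 4 = 1, 8561 mod 4 = 1, so the flip contributes +1; sign now +1
(8561/4069): 8561 mod 4069 = 423, so (8561/4069) = (423/4069)
flip (423/4069) -> (4069/423): both odd, 423 mod 4 = 3, 4069 mod 4 = 1, so the flip contributes +1; sign now +1
(4069/423): 4069 mod 423 = 262, so (4069/423) = (262/423)
factor out 2^1: 262 = 2^1·131; with 423 mod 8 = 7, (2/423) = +1; sign now +1; continue with (131/423)
flip (131/423) -> (423/131): both odd, 131 mod 4 = 3, 423 mod 4 = 3, so the flip contributes -1; sign now -1
(423/131): 423 mod 131 = 30, so (423/131) = (30/131)
factor out 2^1: 30 = 2^1·15; with 131 mod 8 = 3, (2/131) = -1; sign now +1; continue with (15/131)
flip (15/131) -> (131/15): both odd, 15 mod 4 = 3, 131 mod 4 = 3, so the flip contributes -1; sign now -1
(131/15): 131 mod 15 = 11, so (131/15) = (11/15)
flip (11/15) -> (15/11): both odd, 11 mod 4 = 3, 15 mod 4 = 3, so the flip contributes -1; sign now +1
(15/11): 15 mod 11 = 4, so (15/11) = (4/11)
factor out 2^2: 4 = 2^2·1; with 11 mod 8 = 3, (2/11) = -1; sign now +1; continue with (1/11)
reached (1/11) = 1, so the symbol is +1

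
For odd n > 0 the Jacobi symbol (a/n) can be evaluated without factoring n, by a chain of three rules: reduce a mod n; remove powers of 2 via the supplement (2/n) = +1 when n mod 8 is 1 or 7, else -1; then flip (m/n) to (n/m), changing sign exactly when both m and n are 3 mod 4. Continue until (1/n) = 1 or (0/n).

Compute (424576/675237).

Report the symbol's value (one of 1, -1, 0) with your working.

-1

424576 = 2^7·3317; (2/675237) = -1 since 675237 mod 8 = 5, so (424576/675237) = (-1)^7·(3317/675237); sign now -1
reciprocity: (3317/675237) = +1·(675237/3317) since 3317 mod 4 = 1, 675237 mod 4 = 1; sign now -1
(675237/3317) = (1886/3317)   [reduce mod 3317]
1886 = 2^1·943; (2/3317) = -1 since 3317 mod 8 = 5, so (1886/3317) = (-1)^1·(943/3317); sign now +1
reciprocity: (943/3317) = +1·(3317/943) since 943 mod 4 = 3, 3317 mod 4 = 1; sign now +1
(3317/943) = (488/943)   [reduce mod 943]
488 = 2^3·61; (2/943) = +1 since 943 mod 8 = 7, so (488/943) = (+1)^3·(61/943); sign now +1
reciprocity: (61/943) = +1·(943/61) since 61 mod 4 = 1, 943 mod 4 = 3; sign now +1
(943/61) = (28/61)   [reduce mod 61]
28 = 2^2·7; (2/61) = -1 since 61 mod 8 = 5, so (28/61) = (-1)^2·(7/61); sign now +1
reciprocity: (7/61) = +1·(61/7) since 7 mod 4 = 3, 61 mod 4 = 1; sign now +1
(61/7) = (5/7)   [reduce mod 7]
reciprocity: (5/7) = +1·(7/5) since 5 mod 4 = 1, 7 mod 4 = 3; sign now +1
(7/5) = (2/5)   [reduce mod 5]
2 = 2^1·1; (2/5) = -1 since 5 mod 8 = 5, so (2/5) = (-1)^1·(1/5); sign now -1
(1/5) = 1; final value = sign = -1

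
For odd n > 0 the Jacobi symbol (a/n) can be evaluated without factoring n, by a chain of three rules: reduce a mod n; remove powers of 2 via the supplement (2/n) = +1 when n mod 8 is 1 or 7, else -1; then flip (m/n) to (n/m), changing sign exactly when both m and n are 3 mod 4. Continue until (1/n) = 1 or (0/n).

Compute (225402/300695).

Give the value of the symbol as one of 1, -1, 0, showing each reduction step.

225402 = 2^1·112701; (2/300695) = +1 since 300695 mod 8 = 7, so (225402/300695) = (+1)^1·(112701/300695); sign now +1
reciprocity: (112701/300695) = +1·(300695/112701) since 112701 mod 4 = 1, 300695 mod 4 = 3; sign now +1
(300695/112701) = (75293/112701)   [reduce mod 112701]
reciprocity: (75293/112701) = +1·(112701/75293) since 75293 mod 4 = 1, 112701 mod 4 = 1; sign now +1
(112701/75293) = (37408/75293)   [reduce mod 75293]
37408 = 2^5·1169; (2/75293) = -1 since 75293 mod 8 = 5, so (37408/75293) = (-1)^5·(1169/75293); sign now -1
reciprocity: (1169/75293) = +1·(75293/1169) since 1169 mod 4 = 1, 75293 mod 4 = 1; sign now -1
(75293/1169) = (477/1169)   [reduce mod 1169]
reciprocity: (477/1169) = +1·(1169/477) since 477 mod 4 = 1, 1169 mod 4 = 1; sign now -1
(1169/477) = (215/477)   [reduce mod 477]
reciprocity: (215/477) = +1·(477/215) since 215 mod 4 = 3, 477 mod 4 = 1; sign now -1
(477/215) = (47/215)   [reduce mod 215]
reciprocity: (47/215) = -1·(215/47) since 47 mod 4 = 3, 215 mod 4 = 3; sign now +1
(215/47) = (27/47)   [reduce mod 47]
reciprocity: (27/47) = -1·(47/27) since 27 mod 4 = 3, 47 mod 4 = 3; sign now -1
(47/27) = (20/27)   [reduce mod 27]
20 = 2^2·5; (2/27) = -1 since 27 mod 8 = 3, so (20/27) = (-1)^2·(5/27); sign now -1
reciprocity: (5/27) = +1·(27/5) since 5 mod 4 = 1, 27 mod 4 = 3; sign now -1
(27/5) = (2/5)   [reduce mod 5]
2 = 2^1·1; (2/5) = -1 since 5 mod 8 = 5, so (2/5) = (-1)^1·(1/5); sign now +1
(1/5) = 1; final value = sign = +1

1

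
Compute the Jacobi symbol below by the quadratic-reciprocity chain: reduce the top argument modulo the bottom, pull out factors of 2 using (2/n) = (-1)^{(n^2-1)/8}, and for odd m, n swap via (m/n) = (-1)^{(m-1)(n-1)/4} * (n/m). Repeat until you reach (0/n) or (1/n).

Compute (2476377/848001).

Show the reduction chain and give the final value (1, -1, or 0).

(2476377/848001) = (780375/848001)   [reduce mod 848001]
reciprocity: (780375/848001) = +1·(848001/780375) since 780375 mod 4 = 3, 848001 mod 4 = 1; sign now +1
(848001/780375) = (67626/780375)   [reduce mod 780375]
67626 = 2^1·33813; (2/780375) = +1 since 780375 mod 8 = 7, so (67626/780375) = (+1)^1·(33813/780375); sign now +1
reciprocity: (33813/780375) = +1·(780375/33813) since 33813 mod 4 = 1, 780375 mod 4 = 3; sign now +1
(780375/33813) = (2676/33813)   [reduce mod 33813]
2676 = 2^2·669; (2/33813) = -1 since 33813 mod 8 = 5, so (2676/33813) = (-1)^2·(669/33813); sign now +1
reciprocity: (669/33813) = +1·(33813/669) since 669 mod 4 = 1, 33813 mod 4 = 1; sign now +1
(33813/669) = (363/669)   [reduce mod 669]
reciprocity: (363/669) = +1·(669/363) since 363 mod 4 = 3, 669 mod 4 = 1; sign now +1
(669/363) = (306/363)   [reduce mod 363]
306 = 2^1·153; (2/363) = -1 since 363 mod 8 = 3, so (306/363) = (-1)^1·(153/363); sign now -1
reciprocity: (153/363) = +1·(363/153) since 153 mod 4 = 1, 363 mod 4 = 3; sign now -1
(363/153) = (57/153)   [reduce mod 153]
reciprocity: (57/153) = +1·(153/57) since 57 mod 4 = 1, 153 mod 4 = 1; sign now -1
(153/57) = (39/57)   [reduce mod 57]
reciprocity: (39/57) = +1·(57/39) since 39 mod 4 = 3, 57 mod 4 = 1; sign now -1
(57/39) = (18/39)   [reduce mod 39]
18 = 2^1·9; (2/39) = +1 since 39 mod 8 = 7, so (18/39) = (+1)^1·(9/39); sign now -1
reciprocity: (9/39) = +1·(39/9) since 9 mod 4 = 1, 39 mod 4 = 3; sign now -1
(39/9) = (3/9)   [reduce mod 9]
reciprocity: (3/9) = +1·(9/3) since 3 mod 4 = 3, 9 mod 4 = 1; sign now -1
(9/3) = (0/3)   [reduce mod 3]
(0/3) = 0   [gcd(a, n) > 1]; final value = 0

0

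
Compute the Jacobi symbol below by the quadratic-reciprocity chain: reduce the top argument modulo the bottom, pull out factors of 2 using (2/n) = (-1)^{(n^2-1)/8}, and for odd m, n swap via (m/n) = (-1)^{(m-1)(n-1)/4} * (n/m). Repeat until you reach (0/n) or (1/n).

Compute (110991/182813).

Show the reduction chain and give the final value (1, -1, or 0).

-1

reciprocity: (110991/182813) = +1·(182813/110991) since 110991 mod 4 = 3, 182813 mod 4 = 1; sign now +1
(182813/110991) = (71822/110991)   [reduce mod 110991]
71822 = 2^1·35911; (2/110991) = +1 since 110991 mod 8 = 7, so (71822/110991) = (+1)^1·(35911/110991); sign now +1
reciprocity: (35911/110991) = -1·(110991/35911) since 35911 mod 4 = 3, 110991 mod 4 = 3; sign now -1
(110991/35911) = (3258/35911)   [reduce mod 35911]
3258 = 2^1·1629; (2/35911) = +1 since 35911 mod 8 = 7, so (3258/35911) = (+1)^1·(1629/35911); sign now -1
reciprocity: (1629/35911) = +1·(35911/1629) since 1629 mod 4 = 1, 35911 mod 4 = 3; sign now -1
(35911/1629) = (73/1629)   [reduce mod 1629]
reciprocity: (73/1629) = +1·(1629/73) since 73 mod 4 = 1, 1629 mod 4 = 1; sign now -1
(1629/73) = (23/73)   [reduce mod 73]
reciprocity: (23/73) = +1·(73/23) since 23 mod 4 = 3, 73 mod 4 = 1; sign now -1
(73/23) = (4/23)   [reduce mod 23]
4 = 2^2·1; (2/23) = +1 since 23 mod 8 = 7, so (4/23) = (+1)^2·(1/23); sign now -1
(1/23) = 1; final value = sign = -1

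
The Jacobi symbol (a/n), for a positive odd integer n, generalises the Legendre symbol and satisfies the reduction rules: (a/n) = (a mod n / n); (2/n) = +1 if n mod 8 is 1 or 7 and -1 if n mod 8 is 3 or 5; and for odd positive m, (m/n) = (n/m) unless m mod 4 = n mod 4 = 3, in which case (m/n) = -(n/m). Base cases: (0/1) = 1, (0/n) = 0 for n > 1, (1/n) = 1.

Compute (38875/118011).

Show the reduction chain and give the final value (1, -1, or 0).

reciprocity: (38875/118011) = -1·(118011/38875) since 38875 mod 4 = 3, 118011 mod 4 = 3; sign now -1
(118011/38875) = (1386/38875)   [reduce mod 38875]
1386 = 2^1·693; (2/38875) = -1 since 38875 mod 8 = 3, so (1386/38875) = (-1)^1·(693/38875); sign now +1
reciprocity: (693/38875) = +1·(38875/693) since 693 mod 4 = 1, 38875 mod 4 = 3; sign now +1
(38875/693) = (67/693)   [reduce mod 693]
reciprocity: (67/693) = +1·(693/67) since 67 mod 4 = 3, 693 mod 4 = 1; sign now +1
(693/67) = (23/67)   [reduce mod 67]
reciprocity: (23/67) = -1·(67/23) since 23 mod 4 = 3, 67 mod 4 = 3; sign now -1
(67/23) = (21/23)   [reduce mod 23]
reciprocity: (21/23) = +1·(23/21) since 21 mod 4 = 1, 23 mod 4 = 3; sign now -1
(23/21) = (2/21)   [reduce mod 21]
2 = 2^1·1; (2/21) = -1 since 21 mod 8 = 5, so (2/21) = (-1)^1·(1/21); sign now +1
(1/21) = 1; final value = sign = +1

1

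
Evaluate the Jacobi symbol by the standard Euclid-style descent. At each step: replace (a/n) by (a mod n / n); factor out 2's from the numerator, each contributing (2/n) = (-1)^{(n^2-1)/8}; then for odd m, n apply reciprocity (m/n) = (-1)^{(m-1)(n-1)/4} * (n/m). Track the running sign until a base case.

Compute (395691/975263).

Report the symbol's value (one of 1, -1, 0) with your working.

flip (395691/975263) -> (975263/395691): both odd, 395691 mod 4 = 3, 975263 mod 4 = 3, so the flip contributes -1; sign now -1
(975263/395691): 975263 mod 395691 = 183881, so (975263/395691) = (183881/395691)
flip (183881/395691) -> (395691/183881): both odd, 183881 mod 4 = 1, 395691 mod 4 = 3, so the flip contributes +1; sign now -1
(395691/183881): 395691 mod 183881 = 27929, so (395691/183881) = (27929/183881)
flip (27929/183881) -> (183881/27929): both odd, 27929 mod 4 = 1, 183881 mod 4 = 1, so the flip contributes +1; sign now -1
(183881/27929): 183881 mod 27929 = 16307, so (183881/27929) = (16307/27929)
flip (16307/27929) -> (27929/16307): both odd, 16307 mod 4 = 3, 27929 mod 4 = 1, so the flip contributes +1; sign now -1
(27929/16307): 27929 mod 16307 = 11622, so (27929/16307) = (11622/16307)
factor out 2^1: 11622 = 2^1·5811; with 16307 mod 8 = 3, (2/16307) = -1; sign now +1; continue with (5811/16307)
flip (5811/16307) -> (16307/5811): both odd, 5811 mod 4 = 3, 16307 mod 4 = 3, so the flip contributes -1; sign now -1
(16307/5811): 16307 mod 5811 = 4685, so (16307/5811) = (4685/5811)
flip (4685/5811) -> (5811/4685): both odd, 4685 mod 4 = 1, 5811 mod 4 = 3, so the flip contributes +1; sign now -1
(5811/4685): 5811 mod 4685 = 1126, so (5811/4685) = (1126/4685)
factor out 2^1: 1126 = 2^1·563; with 4685 mod 8 = 5, (2/4685) = -1; sign now +1; continue with (563/4685)
flip (563/4685) -> (4685/563): both odd, 563 mod 4 = 3, 4685 mod 4 = 1, so the flip contributes +1; sign now +1
(4685/563): 4685 mod 563 = 181, so (4685/563) = (181/563)
flip (181/563) -> (563/181): both odd, 181 mod 4 = 1, 563 mod 4 = 3, so the flip contributes +1; sign now +1
(563/181): 563 mod 181 = 20, so (563/181) = (20/181)
factor out 2^2: 20 = 2^2·5; with 181 mod 8 = 5, (2/181) = -1; sign now +1; continue with (5/181)
flip (5/181) -> (181/5): both odd, 5 mod 4 = 1, 181 mod 4 = 1, so the flip contributes +1; sign now +1
(181/5): 181 mod 5 = 1, so (181/5) = (1/5)
reached (1/5) = 1, so the symbol is +1

1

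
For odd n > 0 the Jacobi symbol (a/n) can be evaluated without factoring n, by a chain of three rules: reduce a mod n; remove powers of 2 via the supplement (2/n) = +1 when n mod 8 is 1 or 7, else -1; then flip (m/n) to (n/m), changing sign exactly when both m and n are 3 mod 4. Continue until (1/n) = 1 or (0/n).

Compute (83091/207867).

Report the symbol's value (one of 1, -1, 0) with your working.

flip (83091/207867) -> (207867/83091): both odd, 83091 mod 4 = 3, 207867 mod 4 = 3, so the flip contributes -1; sign now -1
(207867/83091): 207867 mod 83091 = 41685, so (207867/83091) = (41685/83091)
flip (41685/83091) -> (83091/41685): both odd, 41685 mod 4 = 1, 83091 mod 4 = 3, so the flip contributes +1; sign now -1
(83091/41685): 83091 mod 41685 = 41406, so (83091/41685) = (41406/41685)
factor out 2^1: 41406 = 2^1·20703; with 41685 mod 8 = 5, (2/41685) = -1; sign now +1; continue with (20703/41685)
flip (20703/41685) -> (41685/20703): both odd, 20703 mod 4 = 3, 41685 mod 4 = 1, so the flip contributes +1; sign now +1
(41685/20703): 41685 mod 20703 = 279, so (41685/20703) = (279/20703)
flip (279/20703) -> (20703/279): both odd, 279 mod 4 = 3, 20703 mod 4 = 3, so the flip contributes -1; sign now -1
(20703/279): 20703 mod 279 = 57, so (20703/279) = (57/279)
flip (57/279) -> (279/57): both odd, 57 mod 4 = 1, 279 mod 4 = 3, so the flip contributes +1; sign now -1
(279/57): 279 mod 57 = 51, so (279/57) = (51/57)
flip (51/57) -> (57/51): both odd, 51 mod 4 = 3, 57 mod 4 = 1, so the flip contributes +1; sign now -1
(57/51): 57 mod 51 = 6, so (57/51) = (6/51)
factor out 2^1: 6 = 2^1·3; with 51 mod 8 = 3, (2/51) = -1; sign now +1; continue with (3/51)
flip (3/51) -> (51/3): both odd, 3 mod 4 = 3, 51 mod 4 = 3, so the flip contributes -1; sign now -1
(51/3): 51 mod 3 = 0, so (51/3) = (0/3)
reached (0/3); gcd(a, n) > 1, so (0/3) = 0 and the symbol is 0

0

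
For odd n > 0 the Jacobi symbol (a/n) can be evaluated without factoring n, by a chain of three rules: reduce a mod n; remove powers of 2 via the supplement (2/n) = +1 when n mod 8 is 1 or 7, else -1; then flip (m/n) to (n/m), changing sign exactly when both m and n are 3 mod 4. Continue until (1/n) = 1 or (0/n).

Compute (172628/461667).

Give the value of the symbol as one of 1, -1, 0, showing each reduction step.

-1

factor out 2^2: 172628 = 2^2·43157; with 461667 mod 8 = 3, (2/461667) = -1; sign now +1; continue with (43157/461667)
flip (43157/461667) -> (461667/43157): both odd, 43157 mod 4 = 1, 461667 mod 4 = 3, so the flip contributes +1; sign now +1
(461667/43157): 461667 mod 43157 = 30097, so (461667/43157) = (30097/43157)
flip (30097/43157) -> (43157/30097): both odd, 30097 mod 4 = 1, 43157 mod 4 = 1, so the flip contributes +1; sign now +1
(43157/30097): 43157 mod 30097 = 13060, so (43157/30097) = (13060/30097)
factor out 2^2: 13060 = 2^2·3265; with 30097 mod 8 = 1, (2/30097) = +1; sign now +1; continue with (3265/30097)
flip (3265/30097) -> (30097/3265): both odd, 3265 mod 4 = 1, 30097 mod 4 = 1, so the flip contributes +1; sign now +1
(30097/3265): 30097 mod 3265 = 712, so (30097/3265) = (712/3265)
factor out 2^3: 712 = 2^3·89; with 3265 mod 8 = 1, (2/3265) = +1; sign now +1; continue with (89/3265)
flip (89/3265) -> (3265/89): both odd, 89 mod 4 = 1, 3265 mod 4 = 1, so the flip contributes +1; sign now +1
(3265/89): 3265 mod 89 = 61, so (3265/89) = (61/89)
flip (61/89) -> (89/61): both odd, 61 mod 4 = 1, 89 mod 4 = 1, so the flip contributes +1; sign now +1
(89/61): 89 mod 61 = 28, so (89/61) = (28/61)
factor out 2^2: 28 = 2^2·7; with 61 mod 8 = 5, (2/61) = -1; sign now +1; continue with (7/61)
flip (7/61) -> (61/7): both odd, 7 mod 4 = 3, 61 mod 4 = 1, so the flip contributes +1; sign now +1
(61/7): 61 mod 7 = 5, so (61/7) = (5/7)
flip (5/7) -> (7/5): both odd, 5 mod 4 = 1, 7 mod 4 = 3, so the flip contributes +1; sign now +1
(7/5): 7 mod 5 = 2, so (7/5) = (2/5)
factor out 2^1: 2 = 2^1·1; with 5 mod 8 = 5, (2/5) = -1; sign now -1; continue with (1/5)
reached (1/5) = 1, so the symbol is -1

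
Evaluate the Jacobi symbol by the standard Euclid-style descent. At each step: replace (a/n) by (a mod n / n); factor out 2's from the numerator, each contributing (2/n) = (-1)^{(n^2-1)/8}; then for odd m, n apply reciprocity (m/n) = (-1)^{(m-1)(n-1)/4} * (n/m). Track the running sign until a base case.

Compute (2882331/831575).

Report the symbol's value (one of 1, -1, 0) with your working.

(2882331/831575): 2882331 mod 831575 = 387606, so (2882331/831575) = (387606/831575)
factor out 2^1: 387606 = 2^1·193803; with 831575 mod 8 = 7, (2/831575) = +1; sign now +1; continue with (193803/831575)
flip (193803/831575) -> (831575/193803): both odd, 193803 mod 4 = 3, 831575 mod 4 = 3, so the flip contributes -1; sign now -1
(831575/193803): 831575 mod 193803 = 56363, so (831575/193803) = (56363/193803)
flip (56363/193803) -> (193803/56363): both odd, 56363 mod 4 = 3, 193803 mod 4 = 3, so the flip contributes -1; sign now +1
(193803/56363): 193803 mod 56363 = 24714, so (193803/56363) = (24714/56363)
factor out 2^1: 24714 = 2^1·12357; with 56363 mod 8 = 3, (2/56363) = -1; sign now -1; continue with (12357/56363)
flip (12357/56363) -> (56363/12357): both odd, 12357 mod 4 = 1, 56363 mod 4 = 3, so the flip contributes +1; sign now -1
(56363/12357): 56363 mod 12357 = 6935, so (56363/12357) = (6935/12357)
flip (6935/12357) -> (12357/6935): both odd, 6935 mod 4 = 3, 12357 mod 4 = 1, so the flip contributes +1; sign now -1
(12357/6935): 12357 mod 6935 = 5422, so (12357/6935) = (5422/6935)
factor out 2^1: 5422 = 2^1·2711; with 6935 mod 8 = 7, (2/6935) = +1; sign now -1; continue with (2711/6935)
flip (2711/6935) -> (6935/2711): both odd, 2711 mod 4 = 3, 6935 mod 4 = 3, so the flip contributes -1; sign now +1
(6935/2711): 6935 mod 2711 = 1513, so (6935/2711) = (1513/2711)
flip (1513/2711) -> (2711/1513): both odd, 1513 mod 4 = 1, 2711 mod 4 = 3, so the flip contributes +1; sign now +1
(2711/1513): 2711 mod 1513 = 1198, so (2711/1513) = (1198/1513)
factor out 2^1: 1198 = 2^1·599; with 1513 mod 8 = 1, (2/1513) = +1; sign now +1; continue with (599/1513)
flip (599/1513) -> (1513/599): both odd, 599 mod 4 = 3, 1513 mod 4 = 1, so the flip contributes +1; sign now +1
(1513/599): 1513 mod 599 = 315, so (1513/599) = (315/599)
flip (315/599) -> (599/315): both odd, 315 mod 4 = 3, 599 mod 4 = 3, so the flip contributes -1; sign now -1
(599/315): 599 mod 315 = 284, so (599/315) = (284/315)
factor out 2^2: 284 = 2^2·71; with 315 mod 8 = 3, (2/315) = -1; sign now -1; continue with (71/315)
flip (71/315) -> (315/71): both odd, 71 mod 4 = 3, 315 mod 4 = 3, so the flip contributes -1; sign now +1
(315/71): 315 mod 71 = 31, so (315/71) = (31/71)
flip (31/71) -> (71/31): both odd, 31 mod 4 = 3, 71 mod 4 = 3, so the flip contributes -1; sign now -1
(71/31): 71 mod 31 = 9, so (71/31) = (9/31)
flip (9/31) -> (31/9): both odd, 9 mod 4 = 1, 31 mod 4 = 3, so the flip contributes +1; sign now -1
(31/9): 31 mod 9 = 4, so (31/9) = (4/9)
factor out 2^2: 4 = 2^2·1; with 9 mod 8 = 1, (2/9) = +1; sign now -1; continue with (1/9)
reached (1/9) = 1, so the symbol is -1

-1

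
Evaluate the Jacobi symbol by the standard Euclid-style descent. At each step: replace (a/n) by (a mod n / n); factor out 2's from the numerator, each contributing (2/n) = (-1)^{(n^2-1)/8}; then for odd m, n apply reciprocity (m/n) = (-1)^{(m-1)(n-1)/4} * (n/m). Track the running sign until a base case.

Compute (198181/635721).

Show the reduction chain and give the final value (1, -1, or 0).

-1

reciprocity: (198181/635721) = +1·(635721/198181) since 198181 mod 4 = 1, 635721 mod 4 = 1; sign now +1
(635721/198181) = (41178/198181)   [reduce mod 198181]
41178 = 2^1·20589; (2/198181) = -1 since 198181 mod 8 = 5, so (41178/198181) = (-1)^1·(20589/198181); sign now -1
reciprocity: (20589/198181) = +1·(198181/20589) since 20589 mod 4 = 1, 198181 mod 4 = 1; sign now -1
(198181/20589) = (12880/20589)   [reduce mod 20589]
12880 = 2^4·805; (2/20589) = -1 since 20589 mod 8 = 5, so (12880/20589) = (-1)^4·(805/20589); sign now -1
reciprocity: (805/20589) = +1·(20589/805) since 805 mod 4 = 1, 20589 mod 4 = 1; sign now -1
(20589/805) = (464/805)   [reduce mod 805]
464 = 2^4·29; (2/805) = -1 since 805 mod 8 = 5, so (464/805) = (-1)^4·(29/805); sign now -1
reciprocity: (29/805) = +1·(805/29) since 29 mod 4 = 1, 805 mod 4 = 1; sign now -1
(805/29) = (22/29)   [reduce mod 29]
22 = 2^1·11; (2/29) = -1 since 29 mod 8 = 5, so (22/29) = (-1)^1·(11/29); sign now +1
reciprocity: (11/29) = +1·(29/11) since 11 mod 4 = 3, 29 mod 4 = 1; sign now +1
(29/11) = (7/11)   [reduce mod 11]
reciprocity: (7/11) = -1·(11/7) since 7 mod 4 = 3, 11 mod 4 = 3; sign now -1
(11/7) = (4/7)   [reduce mod 7]
4 = 2^2·1; (2/7) = +1 since 7 mod 8 = 7, so (4/7) = (+1)^2·(1/7); sign now -1
(1/7) = 1; final value = sign = -1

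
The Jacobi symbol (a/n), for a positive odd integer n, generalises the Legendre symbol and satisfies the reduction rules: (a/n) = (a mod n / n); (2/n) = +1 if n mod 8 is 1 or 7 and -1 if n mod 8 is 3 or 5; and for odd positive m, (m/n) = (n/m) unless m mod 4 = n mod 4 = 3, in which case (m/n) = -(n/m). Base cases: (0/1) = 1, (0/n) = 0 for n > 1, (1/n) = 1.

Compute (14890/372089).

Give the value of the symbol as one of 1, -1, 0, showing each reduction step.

factor out 2^1: 14890 = 2^1·7445; with 372089 mod 8 = 1, (2/372089) = +1; sign now +1; continue with (7445/372089)
flip (7445/372089) -> (372089/7445): both odd, 7445 mod 4 = 1, 372089 mod 4 = 1, so the flip contributes +1; sign now +1
(372089/7445): 372089 mod 7445 = 7284, so (372089/7445) = (7284/7445)
factor out 2^2: 7284 = 2^2·1821; with 7445 mod 8 = 5, (2/7445) = -1; sign now +1; continue with (1821/7445)
flip (1821/7445) -> (7445/1821): both odd, 1821 mod 4 = 1, 7445 mod 4 = 1, so the flip contributes +1; sign now +1
(7445/1821): 7445 mod 1821 = 161, so (7445/1821) = (161/1821)
flip (161/1821) -> (1821/161): both odd, 161 mod 4 = 1, 1821 mod 4 = 1, so the flip contributes +1; sign now +1
(1821/161): 1821 mod 161 = 50, so (1821/161) = (50/161)
factor out 2^1: 50 = 2^1·25; with 161 mod 8 = 1, (2/161) = +1; sign now +1; continue with (25/161)
flip (25/161) -> (161/25): both odd, 25 mod 4 = 1, 161 mod 4 = 1, so the flip contributes +1; sign now +1
(161/25): 161 mod 25 = 11, so (161/25) = (11/25)
flip (11/25) -> (25/11): both odd, 11 mod 4 = 3, 25 mod 4 = 1, so the flip contributes +1; sign now +1
(25/11): 25 mod 11 = 3, so (25/11) = (3/11)
flip (3/11) -> (11/3): both odd, 3 mod 4 = 3, 11 mod 4 = 3, so the flip contributes -1; sign now -1
(11/3): 11 mod 3 = 2, so (11/3) = (2/3)
factor out 2^1: 2 = 2^1·1; with 3 mod 8 = 3, (2/3) = -1; sign now +1; continue with (1/3)
reached (1/3) = 1, so the symbol is +1

1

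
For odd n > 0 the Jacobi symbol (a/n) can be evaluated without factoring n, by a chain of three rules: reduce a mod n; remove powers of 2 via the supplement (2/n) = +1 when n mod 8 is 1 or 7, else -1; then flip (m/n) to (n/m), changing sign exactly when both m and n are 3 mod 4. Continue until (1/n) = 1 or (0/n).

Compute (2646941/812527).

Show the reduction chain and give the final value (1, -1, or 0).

(2646941/812527) = (209360/812527)   [reduce mod 812527]
209360 = 2^4·13085; (2/812527) = +1 since 812527 mod 8 = 7, so (209360/812527) = (+1)^4·(13085/812527); sign now +1
reciprocity: (13085/812527) = +1·(812527/13085) since 13085 mod 4 = 1, 812527 mod 4 = 3; sign now +1
(812527/13085) = (1257/13085)   [reduce mod 13085]
reciprocity: (1257/13085) = +1·(13085/1257) since 1257 mod 4 = 1, 13085 mod 4 = 1; sign now +1
(13085/1257) = (515/1257)   [reduce mod 1257]
reciprocity: (515/1257) = +1·(1257/515) since 515 mod 4 = 3, 1257 mod 4 = 1; sign now +1
(1257/515) = (227/515)   [reduce mod 515]
reciprocity: (227/515) = -1·(515/227) since 227 mod 4 = 3, 515 mod 4 = 3; sign now -1
(515/227) = (61/227)   [reduce mod 227]
reciprocity: (61/227) = +1·(227/61) since 61 mod 4 = 1, 227 mod 4 = 3; sign now -1
(227/61) = (44/61)   [reduce mod 61]
44 = 2^2·11; (2/61) = -1 since 61 mod 8 = 5, so (44/61) = (-1)^2·(11/61); sign now -1
reciprocity: (11/61) = +1·(61/11) since 11 mod 4 = 3, 61 mod 4 = 1; sign now -1
(61/11) = (6/11)   [reduce mod 11]
6 = 2^1·3; (2/11) = -1 since 11 mod 8 = 3, so (6/11) = (-1)^1·(3/11); sign now +1
reciprocity: (3/11) = -1·(11/3) since 3 mod 4 = 3, 11 mod 4 = 3; sign now -1
(11/3) = (2/3)   [reduce mod 3]
2 = 2^1·1; (2/3) = -1 since 3 mod 8 = 3, so (2/3) = (-1)^1·(1/3); sign now +1
(1/3) = 1; final value = sign = +1

1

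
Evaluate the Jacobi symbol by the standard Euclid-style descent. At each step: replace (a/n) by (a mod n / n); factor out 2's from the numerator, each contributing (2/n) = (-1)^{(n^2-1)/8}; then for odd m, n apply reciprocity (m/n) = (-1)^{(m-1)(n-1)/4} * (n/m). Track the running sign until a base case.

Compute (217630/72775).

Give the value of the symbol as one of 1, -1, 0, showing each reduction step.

0

(217630/72775) = (72080/72775)   [reduce mod 72775]
72080 = 2^4·4505; (2/72775) = +1 since 72775 mod 8 = 7, so (72080/72775) = (+1)^4·(4505/72775); sign now +1
reciprocity: (4505/72775) = +1·(72775/4505) since 4505 mod 4 = 1, 72775 mod 4 = 3; sign now +1
(72775/4505) = (695/4505)   [reduce mod 4505]
reciprocity: (695/4505) = +1·(4505/695) since 695 mod 4 = 3, 4505 mod 4 = 1; sign now +1
(4505/695) = (335/695)   [reduce mod 695]
reciprocity: (335/695) = -1·(695/335) since 335 mod 4 = 3, 695 mod 4 = 3; sign now -1
(695/335) = (25/335)   [reduce mod 335]
reciprocity: (25/335) = +1·(335/25) since 25 mod 4 = 1, 335 mod 4 = 3; sign now -1
(335/25) = (10/25)   [reduce mod 25]
10 = 2^1·5; (2/25) = +1 since 25 mod 8 = 1, so (10/25) = (+1)^1·(5/25); sign now -1
reciprocity: (5/25) = +1·(25/5) since 5 mod 4 = 1, 25 mod 4 = 1; sign now -1
(25/5) = (0/5)   [reduce mod 5]
(0/5) = 0   [gcd(a, n) > 1]; final value = 0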